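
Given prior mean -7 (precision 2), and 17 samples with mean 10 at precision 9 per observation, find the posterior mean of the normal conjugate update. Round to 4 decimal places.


The posterior mean is a precision-weighted average of prior and data.
Post. prec. = 2 + 153 = 155
Post. mean = (-14 + 1530)/155 = 1516/155 = 9.7806

9.7806


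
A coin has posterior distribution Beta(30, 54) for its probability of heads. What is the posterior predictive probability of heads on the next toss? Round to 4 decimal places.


Posterior predictive = E[theta] = alpha/(alpha+beta)
= 30/84
= 0.3571

0.3571


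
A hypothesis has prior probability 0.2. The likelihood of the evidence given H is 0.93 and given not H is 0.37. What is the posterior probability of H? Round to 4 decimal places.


Using Bayes' theorem:
P(E) = 0.2 * 0.93 + 0.8 * 0.37
P(E) = 0.482
P(H|E) = (0.2 * 0.93) / 0.482 = 0.3859

0.3859


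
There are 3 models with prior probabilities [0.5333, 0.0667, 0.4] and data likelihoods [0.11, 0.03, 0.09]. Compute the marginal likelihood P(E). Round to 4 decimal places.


P(E) = sum over models of P(M_i) * P(E|M_i)
= 0.5333*0.11 + 0.0667*0.03 + 0.4*0.09
= 0.0967

0.0967


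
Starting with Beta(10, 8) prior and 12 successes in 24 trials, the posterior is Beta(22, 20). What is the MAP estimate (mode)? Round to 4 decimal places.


The mode of Beta(a, b) when a > 1 and b > 1 is (a-1)/(a+b-2)
= (22 - 1) / (22 + 20 - 2)
= 21 / 40
= 0.525

0.525


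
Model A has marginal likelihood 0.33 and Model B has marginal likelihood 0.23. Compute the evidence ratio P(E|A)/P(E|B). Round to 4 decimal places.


Evidence ratio = P(E|A) / P(E|B)
= 0.33 / 0.23
= 1.4348

1.4348


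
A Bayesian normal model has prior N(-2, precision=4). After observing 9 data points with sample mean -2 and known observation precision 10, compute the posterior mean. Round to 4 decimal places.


Posterior mean = (prior_precision * prior_mean + n * data_precision * data_mean) / (prior_precision + n * data_precision)
Numerator = 4*-2 + 9*10*-2 = -188
Denominator = 4 + 9*10 = 94
Posterior mean = -2.0

-2.0


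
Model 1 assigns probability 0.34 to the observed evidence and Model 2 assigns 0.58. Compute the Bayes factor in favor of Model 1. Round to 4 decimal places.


BF = P(data|M1) / P(data|M2)
= 0.34 / 0.58 = 0.5862

0.5862


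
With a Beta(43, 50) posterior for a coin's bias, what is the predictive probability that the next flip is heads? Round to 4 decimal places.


The predictive probability equals the posterior mean.
P(next = heads) = alpha / (alpha + beta)
= 43 / 93 = 0.4624

0.4624


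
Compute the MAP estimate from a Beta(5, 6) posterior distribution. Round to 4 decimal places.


MAP = mode of Beta distribution
= (alpha - 1)/(alpha + beta - 2)
= (5-1)/(5+6-2)
= 4/9 = 0.4444

0.4444


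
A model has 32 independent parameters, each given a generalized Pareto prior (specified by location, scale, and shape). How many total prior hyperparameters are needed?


Each generalized Pareto prior needs 3 hyperparameters (location, scale, and shape).
Total = 3 * 32 = 96

96


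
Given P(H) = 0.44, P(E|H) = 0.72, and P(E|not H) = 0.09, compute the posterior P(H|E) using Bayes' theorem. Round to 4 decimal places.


By Bayes' theorem: P(H|E) = P(E|H)*P(H) / P(E)
P(E) = P(E|H)*P(H) + P(E|not H)*P(not H)
P(E) = 0.72*0.44 + 0.09*0.56 = 0.3672
P(H|E) = 0.72*0.44 / 0.3672 = 0.8627

0.8627


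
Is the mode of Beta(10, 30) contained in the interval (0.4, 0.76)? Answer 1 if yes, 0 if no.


Mode = (a-1)/(a+b-2) = 9/38 = 0.2368
Interval: (0.4, 0.76)
Contains mode? 0

0


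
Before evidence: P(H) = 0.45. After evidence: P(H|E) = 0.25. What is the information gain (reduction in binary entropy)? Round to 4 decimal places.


Prior entropy = 0.9928
Posterior entropy = 0.8113
Information gain = 0.9928 - 0.8113 = 0.1815

0.1815


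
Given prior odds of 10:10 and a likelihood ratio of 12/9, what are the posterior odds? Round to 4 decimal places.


Posterior odds = prior odds * LR
Prior odds = 10/10 = 1.0
LR = 12/9 = 1.3333
Posterior odds = 1.0 * 1.3333 = 1.3333

1.3333


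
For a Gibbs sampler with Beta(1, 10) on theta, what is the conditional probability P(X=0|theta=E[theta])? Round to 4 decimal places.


E[theta] = 1/(1+10) = 0.0909
P(X=0|theta) = 1 - theta = 0.9091

0.9091


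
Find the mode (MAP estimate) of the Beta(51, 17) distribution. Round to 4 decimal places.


For Beta(a,b) with a,b > 1:
Mode = (a-1)/(a+b-2) = (51-1)/(68-2)
= 50/66 = 0.7576

0.7576


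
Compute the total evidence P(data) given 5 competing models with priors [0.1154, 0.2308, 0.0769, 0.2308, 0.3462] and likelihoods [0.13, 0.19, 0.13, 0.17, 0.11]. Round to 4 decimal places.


Marginal likelihood = sum P(model_i) * P(data|model_i)
Model 1: 0.1154 * 0.13 = 0.015
Model 2: 0.2308 * 0.19 = 0.0439
Model 3: 0.0769 * 0.13 = 0.01
Model 4: 0.2308 * 0.17 = 0.0392
Model 5: 0.3462 * 0.11 = 0.0381
Total = 0.1462

0.1462


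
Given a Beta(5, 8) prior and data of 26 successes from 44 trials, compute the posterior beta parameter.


Number of failures = 44 - 26 = 18
Posterior beta = 8 + 18 = 26

26


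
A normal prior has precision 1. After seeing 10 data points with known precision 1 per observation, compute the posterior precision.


In the conjugate normal model, precisions add:
tau_posterior = tau_prior + n * tau_data
= 1 + 10*1 = 11

11


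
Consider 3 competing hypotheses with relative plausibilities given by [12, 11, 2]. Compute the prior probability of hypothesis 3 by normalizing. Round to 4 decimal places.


Sum of weights = 12 + 11 + 2 = 25
Normalized prior for H3 = 2 / 25
= 0.08

0.08


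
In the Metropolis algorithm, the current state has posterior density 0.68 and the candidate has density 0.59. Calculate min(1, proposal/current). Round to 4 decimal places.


Ratio = 0.59/0.68 = 0.8676
Acceptance probability = min(1, 0.8676)
= 0.8676

0.8676


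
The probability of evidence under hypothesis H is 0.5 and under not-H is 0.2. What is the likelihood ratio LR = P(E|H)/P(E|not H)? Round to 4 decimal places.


LR = 0.5 / 0.2
= 2.5

2.5


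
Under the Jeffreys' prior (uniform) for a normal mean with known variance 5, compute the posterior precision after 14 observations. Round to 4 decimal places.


Prior precision = 0 (flat prior).
Post. prec. = 0 + n/var = 14/5 = 2.8

2.8


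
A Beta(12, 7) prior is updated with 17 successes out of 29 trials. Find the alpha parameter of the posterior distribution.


In the Beta-Binomial conjugate update:
alpha_post = alpha_prior + successes
= 12 + 17
= 29

29


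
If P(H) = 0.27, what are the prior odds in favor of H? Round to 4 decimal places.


Prior odds = P(H) / (1 - P(H))
= 0.27 / 0.73
= 0.3699

0.3699


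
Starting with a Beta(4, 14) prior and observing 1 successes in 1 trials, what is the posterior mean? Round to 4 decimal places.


Posterior parameters: alpha = 4 + 1 = 5
beta = 14 + 0 = 14
Posterior mean = alpha / (alpha + beta) = 5 / 19
= 0.2632

0.2632


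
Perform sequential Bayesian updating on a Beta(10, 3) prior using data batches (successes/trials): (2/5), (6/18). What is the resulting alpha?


Accumulate successes: 8
Posterior alpha = prior alpha + sum of successes
= 10 + 8 = 18

18


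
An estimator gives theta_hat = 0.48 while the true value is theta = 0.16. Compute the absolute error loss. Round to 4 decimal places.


The absolute error loss is |theta_hat - theta|
= |0.48 - 0.16|
= 0.32

0.32


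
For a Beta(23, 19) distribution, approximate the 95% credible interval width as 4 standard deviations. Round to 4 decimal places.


Variance of Beta(a,b) = ab / ((a+b)^2 * (a+b+1))
= 23*19 / ((42)^2 * 43)
= 0.0058
SD = sqrt(0.0058) = 0.0759
Width = 4 * SD = 0.3036

0.3036


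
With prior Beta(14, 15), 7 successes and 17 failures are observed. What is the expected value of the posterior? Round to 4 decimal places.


Posterior = Beta(21, 32)
E[theta] = alpha/(alpha+beta)
= 21/53 = 0.3962

0.3962


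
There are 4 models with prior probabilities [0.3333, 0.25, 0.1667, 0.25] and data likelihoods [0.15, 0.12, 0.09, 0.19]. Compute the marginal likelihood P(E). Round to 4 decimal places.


P(E) = sum over models of P(M_i) * P(E|M_i)
= 0.3333*0.15 + 0.25*0.12 + 0.1667*0.09 + 0.25*0.19
= 0.1425

0.1425


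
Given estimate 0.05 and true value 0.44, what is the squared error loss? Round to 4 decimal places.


Squared error = (estimate - true)^2
Difference = -0.39
Loss = -0.39^2 = 0.1521

0.1521


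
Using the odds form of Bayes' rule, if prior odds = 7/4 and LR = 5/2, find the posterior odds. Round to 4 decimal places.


Bayes' rule in odds form: posterior odds = prior odds * LR
= (7 * 5) / (4 * 2)
= 35/8 = 4.375

4.375


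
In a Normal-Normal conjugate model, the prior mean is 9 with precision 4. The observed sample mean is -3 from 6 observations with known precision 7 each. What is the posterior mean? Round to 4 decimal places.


Posterior precision = tau0 + n*tau = 4 + 6*7 = 46
Posterior mean = (tau0*mu0 + n*tau*xbar) / posterior_precision
= (4*9 + 6*7*-3) / 46
= -90 / 46 = -1.9565

-1.9565


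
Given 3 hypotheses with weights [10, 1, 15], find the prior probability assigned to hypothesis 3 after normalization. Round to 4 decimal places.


To normalize, divide each weight by the sum of all weights.
Sum = 26
Prior(H3) = 15/26 = 0.5769

0.5769


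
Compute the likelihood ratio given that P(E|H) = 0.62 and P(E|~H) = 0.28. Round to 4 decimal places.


LR = P(E|H) / P(E|~H)
= 0.62 / 0.28 = 2.2143

2.2143


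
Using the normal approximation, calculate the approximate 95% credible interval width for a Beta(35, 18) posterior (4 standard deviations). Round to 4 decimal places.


Var(Beta) = 35*18/(53^2 * 54) = 0.0042
SD = 0.0644
Width ~ 4*SD = 0.2578

0.2578


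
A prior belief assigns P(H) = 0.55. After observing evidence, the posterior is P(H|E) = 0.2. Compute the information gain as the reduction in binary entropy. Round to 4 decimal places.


H(prior) = -0.55*log2(0.55) - 0.45*log2(0.45)
= 0.9928
H(post) = -0.2*log2(0.2) - 0.8*log2(0.8)
= 0.7219
IG = 0.9928 - 0.7219 = 0.2708

0.2708


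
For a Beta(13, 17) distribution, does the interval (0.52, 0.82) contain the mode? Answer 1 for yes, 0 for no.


Mode of Beta(a,b) = (a-1)/(a+b-2)
= (13-1)/(13+17-2) = 0.4286
Check: 0.52 <= 0.4286 <= 0.82?
Result: 0

0


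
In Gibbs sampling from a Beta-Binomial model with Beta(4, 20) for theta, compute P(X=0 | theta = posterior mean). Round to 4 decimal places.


Posterior mean = alpha/(alpha+beta) = 4/24 = 0.1667
P(X=0|theta=mean) = 1 - theta = 0.8333

0.8333


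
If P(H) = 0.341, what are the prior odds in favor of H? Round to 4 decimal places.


Prior odds = P(H) / (1 - P(H))
= 0.341 / 0.659
= 0.5175

0.5175


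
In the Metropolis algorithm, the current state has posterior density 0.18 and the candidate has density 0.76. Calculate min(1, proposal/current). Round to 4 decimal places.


Ratio = 0.76/0.18 = 4.2222
Acceptance probability = min(1, 4.2222)
= 1.0

1.0


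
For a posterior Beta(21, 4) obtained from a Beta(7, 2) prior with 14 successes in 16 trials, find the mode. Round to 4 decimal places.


Mode = (alpha - 1) / (alpha + beta - 2)
= 20 / 23
= 0.8696

0.8696


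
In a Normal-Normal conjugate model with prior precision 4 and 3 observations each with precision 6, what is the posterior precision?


Posterior precision = prior precision + n * observation precision
= 4 + 3 * 6
= 4 + 18 = 22

22


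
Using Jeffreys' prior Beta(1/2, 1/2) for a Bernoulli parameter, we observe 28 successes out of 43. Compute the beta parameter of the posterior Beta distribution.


Conjugate update: Beta(0.5 + k, 0.5 + n - k).
k = 28, n - k = 15
Posterior beta = 0.5 + (n - k) = 0.5 + 15 = 15.5

15.5


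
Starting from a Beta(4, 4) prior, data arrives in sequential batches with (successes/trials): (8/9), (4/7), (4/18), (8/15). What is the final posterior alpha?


In sequential Bayesian updating, we sum all successes.
Total successes = 24
Final alpha = 4 + 24 = 28

28


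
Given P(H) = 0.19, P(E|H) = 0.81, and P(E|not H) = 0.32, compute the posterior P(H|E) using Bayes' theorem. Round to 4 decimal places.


By Bayes' theorem: P(H|E) = P(E|H)*P(H) / P(E)
P(E) = P(E|H)*P(H) + P(E|not H)*P(not H)
P(E) = 0.81*0.19 + 0.32*0.81 = 0.4131
P(H|E) = 0.81*0.19 / 0.4131 = 0.3725

0.3725


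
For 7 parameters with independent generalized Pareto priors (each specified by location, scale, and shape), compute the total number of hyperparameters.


A generalized Pareto prior has 3 hyperparameters per parameter.
Total = 7 * 3 = 21

21


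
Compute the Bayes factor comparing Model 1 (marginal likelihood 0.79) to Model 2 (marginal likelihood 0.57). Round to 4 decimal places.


BF12 = marginal likelihood of M1 / marginal likelihood of M2
= 0.79/0.57
= 1.386

1.386


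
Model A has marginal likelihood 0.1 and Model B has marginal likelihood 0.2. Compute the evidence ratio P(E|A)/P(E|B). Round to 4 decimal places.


Evidence ratio = P(E|A) / P(E|B)
= 0.1 / 0.2
= 0.5

0.5


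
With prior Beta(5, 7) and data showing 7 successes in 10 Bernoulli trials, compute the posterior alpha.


Conjugate update: alpha_posterior = alpha_prior + k
= 5 + 7 = 12

12


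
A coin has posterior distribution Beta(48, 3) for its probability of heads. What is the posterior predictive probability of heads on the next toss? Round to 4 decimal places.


Posterior predictive = E[theta] = alpha/(alpha+beta)
= 48/51
= 0.9412

0.9412


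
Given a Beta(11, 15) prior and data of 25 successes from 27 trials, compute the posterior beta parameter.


Number of failures = 27 - 25 = 2
Posterior beta = 15 + 2 = 17

17


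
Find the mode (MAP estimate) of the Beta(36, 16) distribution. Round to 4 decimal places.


For Beta(a,b) with a,b > 1:
Mode = (a-1)/(a+b-2) = (36-1)/(52-2)
= 35/50 = 0.7

0.7


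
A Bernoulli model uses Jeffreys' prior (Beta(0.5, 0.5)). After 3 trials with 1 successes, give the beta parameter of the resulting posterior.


Posterior = Beta(prior_alpha + successes, prior_beta + failures)
= Beta(0.5 + 1, 0.5 + 2)
Posterior beta = 0.5 + (n - k) = 0.5 + 2 = 2.5

2.5


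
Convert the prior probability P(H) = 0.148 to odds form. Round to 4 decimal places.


P(not H) = 1 - 0.148 = 0.852
Odds = 0.148 / 0.852 = 0.1737

0.1737


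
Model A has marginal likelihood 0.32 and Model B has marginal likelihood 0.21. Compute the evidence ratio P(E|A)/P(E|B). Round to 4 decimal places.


Evidence ratio = P(E|A) / P(E|B)
= 0.32 / 0.21
= 1.5238

1.5238


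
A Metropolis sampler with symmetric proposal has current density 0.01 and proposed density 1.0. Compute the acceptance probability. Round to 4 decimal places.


For symmetric proposals, acceptance = min(1, pi(x*)/pi(x))
= min(1, 1.0/0.01)
= min(1, 100.0) = 1.0

1.0


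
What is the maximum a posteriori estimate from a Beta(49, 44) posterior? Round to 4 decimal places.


The MAP estimate equals the mode of the distribution.
Mode of Beta(a,b) = (a-1)/(a+b-2)
= 48/91
= 0.5275

0.5275


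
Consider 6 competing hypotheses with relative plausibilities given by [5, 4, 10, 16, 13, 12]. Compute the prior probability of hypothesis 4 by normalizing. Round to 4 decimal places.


Sum of weights = 5 + 4 + 10 + 16 + 13 + 12 = 60
Normalized prior for H4 = 16 / 60
= 0.2667

0.2667


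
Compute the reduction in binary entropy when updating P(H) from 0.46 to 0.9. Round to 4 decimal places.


H_before = -p*log2(p) - (1-p)*log2(1-p) for p=0.46: 0.9954
H_after for p=0.9: 0.469
Reduction = 0.9954 - 0.469 = 0.5264

0.5264


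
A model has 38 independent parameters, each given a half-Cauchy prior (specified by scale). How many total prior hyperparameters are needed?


Each half-Cauchy prior needs 1 hyperparameter (scale).
Total = 1 * 38 = 38

38


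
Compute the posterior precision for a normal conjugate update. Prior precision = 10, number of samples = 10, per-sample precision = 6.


tau_post = tau_0 + n * tau
= 10 + 10 * 6 = 70

70


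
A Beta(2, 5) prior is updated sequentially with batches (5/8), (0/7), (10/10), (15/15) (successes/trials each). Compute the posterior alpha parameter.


Sequential conjugate updating is equivalent to a single batch update.
Total successes across all batches = 30
alpha_posterior = alpha_prior + total_successes = 2 + 30
= 32

32


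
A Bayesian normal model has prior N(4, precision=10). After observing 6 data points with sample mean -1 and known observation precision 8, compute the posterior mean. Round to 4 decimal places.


Posterior mean = (prior_precision * prior_mean + n * data_precision * data_mean) / (prior_precision + n * data_precision)
Numerator = 10*4 + 6*8*-1 = -8
Denominator = 10 + 6*8 = 58
Posterior mean = -0.1379

-0.1379


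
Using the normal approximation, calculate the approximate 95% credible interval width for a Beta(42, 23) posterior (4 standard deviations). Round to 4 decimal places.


Var(Beta) = 42*23/(65^2 * 66) = 0.0035
SD = 0.0589
Width ~ 4*SD = 0.2354

0.2354


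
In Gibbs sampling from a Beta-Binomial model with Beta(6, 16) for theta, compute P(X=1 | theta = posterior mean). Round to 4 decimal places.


Posterior mean = alpha/(alpha+beta) = 6/22 = 0.2727
P(X=1|theta=mean) = theta = 0.2727

0.2727


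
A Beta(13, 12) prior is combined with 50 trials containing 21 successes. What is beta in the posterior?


In conjugate updating:
beta_posterior = beta_prior + (n - k)
= 12 + (50 - 21)
= 12 + 29 = 41

41


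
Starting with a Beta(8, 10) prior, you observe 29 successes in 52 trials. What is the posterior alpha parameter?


For a Beta-Binomial conjugate model:
Posterior alpha = prior alpha + number of successes
= 8 + 29 = 37

37


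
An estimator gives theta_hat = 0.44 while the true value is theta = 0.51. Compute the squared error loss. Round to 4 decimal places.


The squared error loss is (theta_hat - theta)^2
= (0.44 - 0.51)^2
= (-0.07)^2 = 0.0049

0.0049


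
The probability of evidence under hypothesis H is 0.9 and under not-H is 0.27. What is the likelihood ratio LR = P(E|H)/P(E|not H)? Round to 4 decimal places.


LR = 0.9 / 0.27
= 3.3333

3.3333


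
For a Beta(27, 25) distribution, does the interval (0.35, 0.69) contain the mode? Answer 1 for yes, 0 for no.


Mode of Beta(a,b) = (a-1)/(a+b-2)
= (27-1)/(27+25-2) = 0.52
Check: 0.35 <= 0.52 <= 0.69?
Result: 1

1


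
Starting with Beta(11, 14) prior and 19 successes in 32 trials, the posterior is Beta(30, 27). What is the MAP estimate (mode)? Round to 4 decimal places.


The mode of Beta(a, b) when a > 1 and b > 1 is (a-1)/(a+b-2)
= (30 - 1) / (30 + 27 - 2)
= 29 / 55
= 0.5273

0.5273


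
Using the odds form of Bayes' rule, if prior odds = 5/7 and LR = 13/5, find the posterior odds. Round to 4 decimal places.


Bayes' rule in odds form: posterior odds = prior odds * LR
= (5 * 13) / (7 * 5)
= 65/35 = 1.8571

1.8571


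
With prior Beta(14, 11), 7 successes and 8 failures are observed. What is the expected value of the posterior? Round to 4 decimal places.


Posterior = Beta(21, 19)
E[theta] = alpha/(alpha+beta)
= 21/40 = 0.525

0.525


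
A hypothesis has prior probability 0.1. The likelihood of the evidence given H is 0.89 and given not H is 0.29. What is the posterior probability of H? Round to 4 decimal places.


Using Bayes' theorem:
P(E) = 0.1 * 0.89 + 0.9 * 0.29
P(E) = 0.35
P(H|E) = (0.1 * 0.89) / 0.35 = 0.2543

0.2543


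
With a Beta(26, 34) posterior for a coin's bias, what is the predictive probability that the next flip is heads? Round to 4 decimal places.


The predictive probability equals the posterior mean.
P(next = heads) = alpha / (alpha + beta)
= 26 / 60 = 0.4333

0.4333


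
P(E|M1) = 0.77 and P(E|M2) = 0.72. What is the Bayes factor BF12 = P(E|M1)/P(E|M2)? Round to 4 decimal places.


Bayes factor BF12 = P(E|M1) / P(E|M2)
= 0.77 / 0.72
= 1.0694

1.0694


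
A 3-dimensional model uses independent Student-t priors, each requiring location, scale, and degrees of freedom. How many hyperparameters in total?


Per parameter: 3 (location, scale, and degrees of freedom).
Total = 3 * 3 = 9

9


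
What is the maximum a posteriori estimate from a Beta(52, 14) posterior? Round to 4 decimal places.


The MAP estimate equals the mode of the distribution.
Mode of Beta(a,b) = (a-1)/(a+b-2)
= 51/64
= 0.7969

0.7969


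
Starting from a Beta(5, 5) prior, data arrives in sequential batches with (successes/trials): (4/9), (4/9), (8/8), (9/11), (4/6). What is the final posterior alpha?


In sequential Bayesian updating, we sum all successes.
Total successes = 29
Final alpha = 5 + 29 = 34

34


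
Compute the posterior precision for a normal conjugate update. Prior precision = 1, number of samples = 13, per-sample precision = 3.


tau_post = tau_0 + n * tau
= 1 + 13 * 3 = 40

40


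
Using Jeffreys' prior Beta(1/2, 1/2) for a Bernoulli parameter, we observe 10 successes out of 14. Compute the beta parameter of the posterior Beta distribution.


Conjugate update: Beta(0.5 + k, 0.5 + n - k).
k = 10, n - k = 4
Posterior beta = 0.5 + (n - k) = 0.5 + 4 = 4.5

4.5


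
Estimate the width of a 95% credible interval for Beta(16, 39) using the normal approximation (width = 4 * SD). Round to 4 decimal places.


For Beta(a,b): Var = ab/((a+b)^2(a+b+1))
Var = 0.0037, SD = 0.0607
Approximate 95% CI width = 4 * 0.0607 = 0.2428

0.2428


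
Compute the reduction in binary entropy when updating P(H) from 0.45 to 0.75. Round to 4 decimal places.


H_before = -p*log2(p) - (1-p)*log2(1-p) for p=0.45: 0.9928
H_after for p=0.75: 0.8113
Reduction = 0.9928 - 0.8113 = 0.1815

0.1815


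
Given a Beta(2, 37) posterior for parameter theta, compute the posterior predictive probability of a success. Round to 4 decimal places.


For a Beta-Bernoulli model, the predictive probability is the mean:
P(success) = 2/(2+37) = 2/39 = 0.0513

0.0513


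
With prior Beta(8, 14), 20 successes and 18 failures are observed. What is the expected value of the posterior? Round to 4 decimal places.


Posterior = Beta(28, 32)
E[theta] = alpha/(alpha+beta)
= 28/60 = 0.4667

0.4667


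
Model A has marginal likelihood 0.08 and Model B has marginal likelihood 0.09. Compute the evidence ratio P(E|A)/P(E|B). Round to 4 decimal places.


Evidence ratio = P(E|A) / P(E|B)
= 0.08 / 0.09
= 0.8889

0.8889


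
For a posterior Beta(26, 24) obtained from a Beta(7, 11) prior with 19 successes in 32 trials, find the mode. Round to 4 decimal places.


Mode = (alpha - 1) / (alpha + beta - 2)
= 25 / 48
= 0.5208

0.5208


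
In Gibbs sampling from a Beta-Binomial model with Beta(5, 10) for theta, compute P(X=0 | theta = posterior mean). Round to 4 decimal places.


Posterior mean = alpha/(alpha+beta) = 5/15 = 0.3333
P(X=0|theta=mean) = 1 - theta = 0.6667

0.6667


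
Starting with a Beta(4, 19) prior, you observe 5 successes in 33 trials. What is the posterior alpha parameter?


For a Beta-Binomial conjugate model:
Posterior alpha = prior alpha + number of successes
= 4 + 5 = 9

9


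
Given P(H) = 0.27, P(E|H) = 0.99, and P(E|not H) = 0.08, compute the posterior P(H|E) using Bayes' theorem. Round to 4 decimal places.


By Bayes' theorem: P(H|E) = P(E|H)*P(H) / P(E)
P(E) = P(E|H)*P(H) + P(E|not H)*P(not H)
P(E) = 0.99*0.27 + 0.08*0.73 = 0.3257
P(H|E) = 0.99*0.27 / 0.3257 = 0.8207

0.8207


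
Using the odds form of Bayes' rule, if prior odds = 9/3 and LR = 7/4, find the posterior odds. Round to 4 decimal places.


Bayes' rule in odds form: posterior odds = prior odds * LR
= (9 * 7) / (3 * 4)
= 63/12 = 5.25

5.25


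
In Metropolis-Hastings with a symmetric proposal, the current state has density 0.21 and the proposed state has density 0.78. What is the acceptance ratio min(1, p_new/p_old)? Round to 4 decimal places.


Ratio = p_new / p_old = 0.78 / 0.21 = 3.7143
Acceptance = min(1, 3.7143) = 1.0

1.0


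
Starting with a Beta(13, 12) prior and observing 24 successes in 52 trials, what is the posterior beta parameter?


Posterior beta = prior beta + failures
Failures = 52 - 24 = 28
beta_post = 12 + 28 = 40

40


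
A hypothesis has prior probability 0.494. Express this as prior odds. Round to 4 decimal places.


Odds = P(H) / P(not H) = 0.494 / 0.506
= 0.9763

0.9763


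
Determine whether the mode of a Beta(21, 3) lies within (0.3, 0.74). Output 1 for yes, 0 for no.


First find the mode: (a-1)/(a+b-2) = 0.9091
Is 0.9091 in (0.3, 0.74)? 0

0


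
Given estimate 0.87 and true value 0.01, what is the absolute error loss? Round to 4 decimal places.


Absolute error = |estimate - true|
= |0.86| = 0.86

0.86


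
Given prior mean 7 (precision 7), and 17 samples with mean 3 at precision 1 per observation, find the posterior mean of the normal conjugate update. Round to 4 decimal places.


The posterior mean is a precision-weighted average of prior and data.
Post. prec. = 7 + 17 = 24
Post. mean = (49 + 51)/24 = 100/24 = 4.1667

4.1667


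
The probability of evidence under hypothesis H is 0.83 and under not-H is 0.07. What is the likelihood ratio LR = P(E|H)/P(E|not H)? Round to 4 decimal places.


LR = 0.83 / 0.07
= 11.8571

11.8571


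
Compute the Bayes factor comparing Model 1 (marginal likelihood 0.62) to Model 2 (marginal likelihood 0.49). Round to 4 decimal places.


BF12 = marginal likelihood of M1 / marginal likelihood of M2
= 0.62/0.49
= 1.2653

1.2653


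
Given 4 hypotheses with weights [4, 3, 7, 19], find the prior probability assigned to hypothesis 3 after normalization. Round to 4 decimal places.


To normalize, divide each weight by the sum of all weights.
Sum = 33
Prior(H3) = 7/33 = 0.2121

0.2121


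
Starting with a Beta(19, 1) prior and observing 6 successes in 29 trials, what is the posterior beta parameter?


Posterior beta = prior beta + failures
Failures = 29 - 6 = 23
beta_post = 1 + 23 = 24

24


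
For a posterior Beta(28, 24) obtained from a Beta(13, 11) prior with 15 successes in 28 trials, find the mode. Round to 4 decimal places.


Mode = (alpha - 1) / (alpha + beta - 2)
= 27 / 50
= 0.54

0.54


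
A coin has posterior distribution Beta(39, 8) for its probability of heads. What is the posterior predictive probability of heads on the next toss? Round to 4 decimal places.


Posterior predictive = E[theta] = alpha/(alpha+beta)
= 39/47
= 0.8298

0.8298


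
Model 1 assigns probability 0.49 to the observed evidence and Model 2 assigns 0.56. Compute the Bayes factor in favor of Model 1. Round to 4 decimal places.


BF = P(data|M1) / P(data|M2)
= 0.49 / 0.56 = 0.875

0.875


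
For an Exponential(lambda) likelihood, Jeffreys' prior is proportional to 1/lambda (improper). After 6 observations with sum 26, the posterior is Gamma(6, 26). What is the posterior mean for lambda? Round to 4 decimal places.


Posterior = Gamma(n, sum_x) = Gamma(6, 26)
Posterior mean = shape/rate = 6/26
= 0.2308

0.2308


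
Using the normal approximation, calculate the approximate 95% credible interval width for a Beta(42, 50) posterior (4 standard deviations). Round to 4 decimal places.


Var(Beta) = 42*50/(92^2 * 93) = 0.0027
SD = 0.0517
Width ~ 4*SD = 0.2066

0.2066


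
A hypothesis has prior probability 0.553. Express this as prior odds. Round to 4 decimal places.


Odds = P(H) / P(not H) = 0.553 / 0.447
= 1.2371

1.2371


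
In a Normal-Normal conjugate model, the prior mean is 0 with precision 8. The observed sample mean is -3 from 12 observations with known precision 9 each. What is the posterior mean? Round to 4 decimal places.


Posterior precision = tau0 + n*tau = 8 + 12*9 = 116
Posterior mean = (tau0*mu0 + n*tau*xbar) / posterior_precision
= (8*0 + 12*9*-3) / 116
= -324 / 116 = -2.7931

-2.7931


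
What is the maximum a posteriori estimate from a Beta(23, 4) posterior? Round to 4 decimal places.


The MAP estimate equals the mode of the distribution.
Mode of Beta(a,b) = (a-1)/(a+b-2)
= 22/25
= 0.88

0.88


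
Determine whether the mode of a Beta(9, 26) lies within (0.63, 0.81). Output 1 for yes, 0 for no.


First find the mode: (a-1)/(a+b-2) = 0.2424
Is 0.2424 in (0.63, 0.81)? 0

0


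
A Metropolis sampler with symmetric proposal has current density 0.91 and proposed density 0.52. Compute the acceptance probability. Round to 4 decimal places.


For symmetric proposals, acceptance = min(1, pi(x*)/pi(x))
= min(1, 0.52/0.91)
= min(1, 0.5714) = 0.5714

0.5714


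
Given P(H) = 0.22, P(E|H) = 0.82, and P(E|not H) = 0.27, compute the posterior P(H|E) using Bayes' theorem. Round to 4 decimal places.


By Bayes' theorem: P(H|E) = P(E|H)*P(H) / P(E)
P(E) = P(E|H)*P(H) + P(E|not H)*P(not H)
P(E) = 0.82*0.22 + 0.27*0.78 = 0.391
P(H|E) = 0.82*0.22 / 0.391 = 0.4614

0.4614


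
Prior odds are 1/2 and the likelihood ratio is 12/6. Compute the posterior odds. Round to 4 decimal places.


Posterior odds = prior odds * likelihood ratio
= (1/2) * (12/6)
= 12 / 12
= 1.0

1.0


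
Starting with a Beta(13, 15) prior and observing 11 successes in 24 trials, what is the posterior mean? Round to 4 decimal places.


Posterior parameters: alpha = 13 + 11 = 24
beta = 15 + 13 = 28
Posterior mean = alpha / (alpha + beta) = 24 / 52
= 0.4615

0.4615


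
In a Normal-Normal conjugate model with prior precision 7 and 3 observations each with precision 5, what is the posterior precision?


Posterior precision = prior precision + n * observation precision
= 7 + 3 * 5
= 7 + 15 = 22

22


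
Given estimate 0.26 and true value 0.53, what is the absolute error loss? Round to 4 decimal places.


Absolute error = |estimate - true|
= |-0.27| = 0.27

0.27


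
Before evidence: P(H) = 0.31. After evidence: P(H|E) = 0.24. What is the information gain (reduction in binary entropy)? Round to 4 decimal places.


Prior entropy = 0.8932
Posterior entropy = 0.795
Information gain = 0.8932 - 0.795 = 0.0981

0.0981


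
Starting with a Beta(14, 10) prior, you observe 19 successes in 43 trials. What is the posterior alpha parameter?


For a Beta-Binomial conjugate model:
Posterior alpha = prior alpha + number of successes
= 14 + 19 = 33

33


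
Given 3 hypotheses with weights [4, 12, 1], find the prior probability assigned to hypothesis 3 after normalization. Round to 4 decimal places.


To normalize, divide each weight by the sum of all weights.
Sum = 17
Prior(H3) = 1/17 = 0.0588

0.0588


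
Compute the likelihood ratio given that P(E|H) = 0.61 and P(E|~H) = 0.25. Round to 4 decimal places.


LR = P(E|H) / P(E|~H)
= 0.61 / 0.25 = 2.44

2.44


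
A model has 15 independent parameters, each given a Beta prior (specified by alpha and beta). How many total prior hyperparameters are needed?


Each Beta prior needs 2 hyperparameters (alpha and beta).
Total = 2 * 15 = 30

30


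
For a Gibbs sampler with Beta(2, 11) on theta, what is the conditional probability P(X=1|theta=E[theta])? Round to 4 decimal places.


E[theta] = 2/(2+11) = 0.1538
P(X=1|theta) = theta = 0.1538

0.1538


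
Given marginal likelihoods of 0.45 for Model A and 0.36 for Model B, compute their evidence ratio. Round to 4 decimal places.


Ratio = ML(A) / ML(B) = 0.45/0.36
= 1.25

1.25


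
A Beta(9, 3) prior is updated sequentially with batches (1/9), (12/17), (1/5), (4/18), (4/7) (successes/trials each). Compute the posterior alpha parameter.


Sequential conjugate updating is equivalent to a single batch update.
Total successes across all batches = 22
alpha_posterior = alpha_prior + total_successes = 9 + 22
= 31

31


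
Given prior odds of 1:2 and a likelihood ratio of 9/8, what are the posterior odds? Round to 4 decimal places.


Posterior odds = prior odds * LR
Prior odds = 1/2 = 0.5
LR = 9/8 = 1.125
Posterior odds = 0.5 * 1.125 = 0.5625

0.5625


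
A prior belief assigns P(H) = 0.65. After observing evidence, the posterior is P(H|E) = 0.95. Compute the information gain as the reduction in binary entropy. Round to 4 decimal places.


H(prior) = -0.65*log2(0.65) - 0.35*log2(0.35)
= 0.9341
H(post) = -0.95*log2(0.95) - 0.05*log2(0.05)
= 0.2864
IG = 0.9341 - 0.2864 = 0.6477

0.6477


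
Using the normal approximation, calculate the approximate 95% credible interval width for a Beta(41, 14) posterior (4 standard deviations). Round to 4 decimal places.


Var(Beta) = 41*14/(55^2 * 56) = 0.0034
SD = 0.0582
Width ~ 4*SD = 0.2328

0.2328


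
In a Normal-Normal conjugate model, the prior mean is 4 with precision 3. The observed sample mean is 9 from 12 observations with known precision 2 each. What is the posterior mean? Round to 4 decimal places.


Posterior precision = tau0 + n*tau = 3 + 12*2 = 27
Posterior mean = (tau0*mu0 + n*tau*xbar) / posterior_precision
= (3*4 + 12*2*9) / 27
= 228 / 27 = 8.4444

8.4444


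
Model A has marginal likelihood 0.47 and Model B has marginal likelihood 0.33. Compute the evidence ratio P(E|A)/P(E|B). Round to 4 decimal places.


Evidence ratio = P(E|A) / P(E|B)
= 0.47 / 0.33
= 1.4242

1.4242


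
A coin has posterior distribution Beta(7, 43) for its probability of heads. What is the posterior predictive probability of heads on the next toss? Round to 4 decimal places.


Posterior predictive = E[theta] = alpha/(alpha+beta)
= 7/50
= 0.14

0.14


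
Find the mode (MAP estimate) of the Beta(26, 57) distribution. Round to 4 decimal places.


For Beta(a,b) with a,b > 1:
Mode = (a-1)/(a+b-2) = (26-1)/(83-2)
= 25/81 = 0.3086

0.3086


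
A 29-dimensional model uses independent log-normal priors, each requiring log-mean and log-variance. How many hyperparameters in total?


Per parameter: 2 (log-mean and log-variance).
Total = 29 * 2 = 58

58


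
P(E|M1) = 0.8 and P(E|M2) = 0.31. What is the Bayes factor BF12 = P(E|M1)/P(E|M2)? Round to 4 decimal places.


Bayes factor BF12 = P(E|M1) / P(E|M2)
= 0.8 / 0.31
= 2.5806

2.5806


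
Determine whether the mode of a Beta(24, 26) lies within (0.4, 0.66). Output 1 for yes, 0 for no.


First find the mode: (a-1)/(a+b-2) = 0.4792
Is 0.4792 in (0.4, 0.66)? 1

1


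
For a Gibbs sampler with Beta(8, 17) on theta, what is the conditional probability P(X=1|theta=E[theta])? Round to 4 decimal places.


E[theta] = 8/(8+17) = 0.32
P(X=1|theta) = theta = 0.32

0.32


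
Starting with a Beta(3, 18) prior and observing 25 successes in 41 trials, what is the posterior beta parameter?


Posterior beta = prior beta + failures
Failures = 41 - 25 = 16
beta_post = 18 + 16 = 34

34


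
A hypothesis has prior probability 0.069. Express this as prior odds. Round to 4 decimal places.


Odds = P(H) / P(not H) = 0.069 / 0.931
= 0.0741

0.0741


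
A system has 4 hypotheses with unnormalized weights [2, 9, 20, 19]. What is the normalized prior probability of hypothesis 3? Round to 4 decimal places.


The normalized prior is the weight divided by the total.
Total weight = 50
P(H3) = 20 / 50 = 0.4

0.4


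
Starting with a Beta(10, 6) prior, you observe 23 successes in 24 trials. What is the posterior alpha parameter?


For a Beta-Binomial conjugate model:
Posterior alpha = prior alpha + number of successes
= 10 + 23 = 33

33


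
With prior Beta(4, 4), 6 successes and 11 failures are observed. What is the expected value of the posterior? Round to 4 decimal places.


Posterior = Beta(10, 15)
E[theta] = alpha/(alpha+beta)
= 10/25 = 0.4

0.4


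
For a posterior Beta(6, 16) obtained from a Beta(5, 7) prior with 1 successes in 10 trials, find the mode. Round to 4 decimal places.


Mode = (alpha - 1) / (alpha + beta - 2)
= 5 / 20
= 0.25

0.25


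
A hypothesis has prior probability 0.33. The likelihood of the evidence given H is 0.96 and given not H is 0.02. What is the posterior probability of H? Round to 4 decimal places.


Using Bayes' theorem:
P(E) = 0.33 * 0.96 + 0.67 * 0.02
P(E) = 0.3302
P(H|E) = (0.33 * 0.96) / 0.3302 = 0.9594

0.9594


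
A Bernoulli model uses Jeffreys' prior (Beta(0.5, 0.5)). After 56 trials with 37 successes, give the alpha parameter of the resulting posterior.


Posterior = Beta(prior_alpha + successes, prior_beta + failures)
= Beta(0.5 + 37, 0.5 + 19)
Posterior alpha = 0.5 + k = 0.5 + 37 = 37.5

37.5


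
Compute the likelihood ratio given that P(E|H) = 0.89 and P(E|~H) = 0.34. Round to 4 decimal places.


LR = P(E|H) / P(E|~H)
= 0.89 / 0.34 = 2.6176

2.6176


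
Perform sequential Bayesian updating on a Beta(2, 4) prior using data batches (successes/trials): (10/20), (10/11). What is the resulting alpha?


Accumulate successes: 20
Posterior alpha = prior alpha + sum of successes
= 2 + 20 = 22

22


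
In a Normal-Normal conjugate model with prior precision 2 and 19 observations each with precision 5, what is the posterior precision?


Posterior precision = prior precision + n * observation precision
= 2 + 19 * 5
= 2 + 95 = 97

97


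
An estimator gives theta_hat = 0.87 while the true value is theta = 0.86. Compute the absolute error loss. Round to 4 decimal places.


The absolute error loss is |theta_hat - theta|
= |0.87 - 0.86|
= 0.01

0.01


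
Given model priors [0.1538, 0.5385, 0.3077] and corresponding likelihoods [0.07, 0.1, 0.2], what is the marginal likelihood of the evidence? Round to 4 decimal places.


P(E) = sum_i P(M_i) P(E|M_i)
= 0.0108 + 0.0539 + 0.0615
= 0.1262

0.1262


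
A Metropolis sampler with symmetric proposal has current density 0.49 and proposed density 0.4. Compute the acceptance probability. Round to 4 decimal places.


For symmetric proposals, acceptance = min(1, pi(x*)/pi(x))
= min(1, 0.4/0.49)
= min(1, 0.8163) = 0.8163

0.8163


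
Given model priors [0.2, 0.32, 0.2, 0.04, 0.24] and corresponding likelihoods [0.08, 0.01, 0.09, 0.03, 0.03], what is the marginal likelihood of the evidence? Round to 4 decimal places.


P(E) = sum_i P(M_i) P(E|M_i)
= 0.016 + 0.0032 + 0.018 + 0.0012 + 0.0072
= 0.0456

0.0456


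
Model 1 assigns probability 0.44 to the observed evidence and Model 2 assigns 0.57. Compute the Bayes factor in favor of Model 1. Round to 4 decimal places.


BF = P(data|M1) / P(data|M2)
= 0.44 / 0.57 = 0.7719

0.7719


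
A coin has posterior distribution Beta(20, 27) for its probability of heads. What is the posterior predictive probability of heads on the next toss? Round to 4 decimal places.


Posterior predictive = E[theta] = alpha/(alpha+beta)
= 20/47
= 0.4255

0.4255


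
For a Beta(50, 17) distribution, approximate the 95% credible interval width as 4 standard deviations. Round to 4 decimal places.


Variance of Beta(a,b) = ab / ((a+b)^2 * (a+b+1))
= 50*17 / ((67)^2 * 68)
= 0.0028
SD = sqrt(0.0028) = 0.0528
Width = 4 * SD = 0.2111

0.2111


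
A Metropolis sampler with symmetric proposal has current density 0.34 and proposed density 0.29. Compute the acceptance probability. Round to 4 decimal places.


For symmetric proposals, acceptance = min(1, pi(x*)/pi(x))
= min(1, 0.29/0.34)
= min(1, 0.8529) = 0.8529

0.8529


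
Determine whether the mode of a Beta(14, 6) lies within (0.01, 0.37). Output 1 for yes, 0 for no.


First find the mode: (a-1)/(a+b-2) = 0.7222
Is 0.7222 in (0.01, 0.37)? 0

0


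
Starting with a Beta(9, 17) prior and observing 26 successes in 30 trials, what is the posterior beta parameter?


Posterior beta = prior beta + failures
Failures = 30 - 26 = 4
beta_post = 17 + 4 = 21

21


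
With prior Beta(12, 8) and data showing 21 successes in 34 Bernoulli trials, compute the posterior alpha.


Conjugate update: alpha_posterior = alpha_prior + k
= 12 + 21 = 33

33


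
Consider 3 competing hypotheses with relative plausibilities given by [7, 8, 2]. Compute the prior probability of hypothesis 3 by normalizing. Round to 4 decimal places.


Sum of weights = 7 + 8 + 2 = 17
Normalized prior for H3 = 2 / 17
= 0.1176

0.1176
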